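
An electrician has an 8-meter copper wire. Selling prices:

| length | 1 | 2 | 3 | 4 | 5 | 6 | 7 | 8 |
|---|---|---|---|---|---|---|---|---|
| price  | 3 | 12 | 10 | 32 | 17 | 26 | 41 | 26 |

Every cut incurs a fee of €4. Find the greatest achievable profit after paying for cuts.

Let r[k] be the best obtainable value from length k. For each k, try every first piece i and keep the best of price[i] + r[k−i] minus the 4 cut fee when i<k.
r[1] = 3
r[2] = max(3+3-4, 12+0) = 12
r[3] = max(3+12-4, 12+3-4, 10+0) = 11
r[4] = max(3+11-4, 12+12-4, 10+3-4, 32+0) = 32
r[5] = max(3+32-4, 12+11-4, 10+12-4, 32+3-4, 17+0) = 31
r[6] = max(3+31-4, 12+32-4, 10+11-4, 32+12-4, 17+3-4, 26+0) = 40
r[7] = max(3+40-4, 12+31-4, 10+32-4, …, 26+3-4, 41+0) = 41
r[8] = max(3+41-4, 12+40-4, 10+31-4, …, 41+3-4, 26+0) = 60
One optimal plan: pieces 4 + 4 (1 cut) → €64 − €4 = €60.

60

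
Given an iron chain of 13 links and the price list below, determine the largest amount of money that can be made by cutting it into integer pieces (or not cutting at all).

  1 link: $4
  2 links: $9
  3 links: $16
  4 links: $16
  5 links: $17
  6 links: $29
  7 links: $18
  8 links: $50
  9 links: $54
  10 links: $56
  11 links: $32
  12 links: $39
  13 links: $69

75

Let r[k] be the best obtainable value from length k. For each k, try every first piece i and keep the best of price[i] + r[k−i].
r[1] = 4
r[2] = 9
r[3] = 16
r[4] = 20  (first piece 1, then r[3]=16)
r[5] = 25  (first piece 2, then r[3]=16)
r[6] = 32  (first piece 3, then r[3]=16)
r[7] = 36  (first piece 1, then r[6]=32)
r[8] = 50
r[9] = 54  (first piece 1, then r[8]=50)
r[10] = 59  (first piece 2, then r[8]=50)
r[11] = 66  (first piece 3, then r[8]=50)
r[12] = 70  (first piece 1, then r[11]=66)
r[13] = 75  (first piece 2, then r[11]=66)
One optimal cutting: 8 + 3 + 2 → $50 + $16 + $9 = $75.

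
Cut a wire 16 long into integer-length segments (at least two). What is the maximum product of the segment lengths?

324

Define P[k] = max over 1≤i<k of i · max(k−i, P[k−i]); the inner max lets the remainder stay uncut if that's better.
P[2] = 1×max(1,0) = 1×1 = 1
P[3] = 1×max(2,1) = 1×2 = 2
P[4] = 2×max(2,1) = 2×2 = 4
P[5] = 2×max(3,2) = 2×3 = 6
P[6] = 3×max(3,2) = 3×3 = 9
P[7] = 2×max(5,6) = 2×6 = 12
P[8] = 2×max(6,9) = 2×9 = 18
P[9] = 3×max(6,9) = 3×9 = 27
P[10] = 2×max(8,18) = 2×18 = 36
P[11] = 2×max(9,27) = 2×27 = 54
P[12] = 3×max(9,27) = 3×27 = 81
P[13] = 2×max(11,54) = 2×54 = 108
P[14] = 2×max(12,81) = 2×81 = 162
P[15] = 3×max(12,81) = 3×81 = 243
P[16] = 2×max(14,162) = 2×162 = 324
One optimal split: 3 + 3 + 3 + 3 + 2 + 2; product 3×3×3×3×2×2 = 324.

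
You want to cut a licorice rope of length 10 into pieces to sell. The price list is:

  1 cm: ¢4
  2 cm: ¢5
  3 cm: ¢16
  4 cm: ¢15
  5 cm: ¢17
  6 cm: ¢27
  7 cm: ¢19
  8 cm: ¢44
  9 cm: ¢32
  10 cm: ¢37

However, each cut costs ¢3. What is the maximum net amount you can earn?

Build v[k] bottom-up: v[k] = max over allowed piece i of (p[i] + v[k−i]) − 3 per cut.
v[1] = 4
v[2] = max(4+4-3, 5+0) = 5
v[3] = max(4+5-3, 5+4-3, 16+0) = 16
v[4] = max(4+16-3, 5+5-3, 16+4-3, 15+0) = 17
v[5] = max(4+17-3, 5+16-3, 16+5-3, 15+4-3, 17+0) = 18
v[6] = max(4+18-3, 5+17-3, 16+16-3, 15+5-3, 17+4-3, 27+0) = 29
v[7] = max(4+29-3, 5+18-3, 16+17-3, …, 27+4-3, 19+0) = 30
v[8] = max(4+30-3, 5+29-3, 16+18-3, …, 19+4-3, 44+0) = 44
v[9] = max(4+44-3, 5+30-3, 16+29-3, …, 44+4-3, 32+0) = 45
v[10] = max(4+45-3, 5+44-3, 16+30-3, …, 32+4-3, 37+0) = 46
One optimal plan: pieces 8 + 1 + 1 (2 cuts) → ¢52 − ¢6 = ¢46.

46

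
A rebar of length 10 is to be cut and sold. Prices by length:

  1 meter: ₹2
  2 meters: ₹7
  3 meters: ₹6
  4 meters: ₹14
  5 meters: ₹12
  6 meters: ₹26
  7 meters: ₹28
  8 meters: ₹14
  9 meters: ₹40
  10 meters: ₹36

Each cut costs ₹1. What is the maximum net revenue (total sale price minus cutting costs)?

41

Build net[k] bottom-up: net[k] = max over allowed piece i of (p[i] + net[k−i]) − 1 per cut.
net[1] = 2
net[2] = 7
net[3] = 8  (first piece 1, then net[2]=7)
net[4] = 14
net[5] = 15  (first piece 1, then net[4]=14)
net[6] = 26
net[7] = 28
net[8] = 32  (first piece 2, then net[6]=26)
net[9] = 40
net[10] = 41  (first piece 1, then net[9]=40)
One optimal plan: pieces 9 + 1 (1 cut) → ₹42 − ₹1 = ₹41.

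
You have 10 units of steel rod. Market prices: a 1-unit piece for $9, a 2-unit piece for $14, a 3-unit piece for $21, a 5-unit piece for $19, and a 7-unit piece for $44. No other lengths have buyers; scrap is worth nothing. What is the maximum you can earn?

90

Build best[k] bottom-up: best[k] = max over allowed piece i of (p[i] + best[k−i]).
best[1] = 9
best[2] = 18  (first piece 1, then best[1]=9)
best[3] = 27  (first piece 1, then best[2]=18)
best[4] = 36  (first piece 1, then best[3]=27)
best[5] = 45  (first piece 1, then best[4]=36)
best[6] = 54  (first piece 1, then best[5]=45)
best[7] = 63  (first piece 1, then best[6]=54)
best[8] = 72  (first piece 1, then best[7]=63)
best[9] = 81  (first piece 1, then best[8]=72)
best[10] = 90  (first piece 1, then best[9]=81)
One optimal cutting: 1 + 1 + 1 + 1 + 1 + 1 + 1 + 1 + 1 + 1 → $90.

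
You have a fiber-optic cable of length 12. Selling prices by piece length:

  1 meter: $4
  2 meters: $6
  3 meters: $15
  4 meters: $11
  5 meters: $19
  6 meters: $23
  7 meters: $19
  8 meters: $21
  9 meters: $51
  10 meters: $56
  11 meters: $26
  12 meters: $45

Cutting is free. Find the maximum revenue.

Let best[k] be the best obtainable value from length k. For each k, try every first piece i and keep the best of price[i] + best[k−i].
best[1] = 4
best[2] = max(4+4, 6+0) = 8
best[3] = max(4+8, 6+4, 15+0) = 15
best[4] = max(4+15, 6+8, 15+4, 11+0) = 19
best[5] = max(4+19, 6+15, 15+8, 11+4, 19+0) = 23
best[6] = max(4+23, 6+19, 15+15, 11+8, 19+4, 23+0) = 30
best[7] = max(4+30, 6+23, 15+19, …, 23+4, 19+0) = 34
best[8] = max(4+34, 6+30, 15+23, …, 19+4, 21+0) = 38
best[9] = max(4+38, 6+34, 15+30, …, 21+4, 51+0) = 51
best[10] = max(4+51, 6+38, 15+34, …, 51+4, 56+0) = 56
best[11] = max(4+56, 6+51, 15+38, …, 56+4, 26+0) = 60
best[12] = max(4+60, 6+56, 15+51, …, 26+4, 45+0) = 66
One optimal cutting: 9 + 3 → $51 + $15 = $66.

66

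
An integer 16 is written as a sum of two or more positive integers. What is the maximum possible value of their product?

Fill f[k] for k=2..16: at each k try every first piece i and multiply by the better of (k−i) uncut or f[k−i].
f[2] = 1*max(1,0) = 1*1 = 1
f[3] = 1*max(2,1) = 1*2 = 2
f[4] = 2*max(2,1) = 2*2 = 4
f[5] = 2*max(3,2) = 2*3 = 6
f[6] = 3*max(3,2) = 3*3 = 9
f[7] = 2*max(5,6) = 2*6 = 12
f[8] = 2*max(6,9) = 2*9 = 18
f[9] = 3*max(6,9) = 3*9 = 27
f[10] = 2*max(8,18) = 2*18 = 36
f[11] = 2*max(9,27) = 2*27 = 54
f[12] = 3*max(9,27) = 3*27 = 81
f[13] = 2*max(11,54) = 2*54 = 108
f[14] = 2*max(12,81) = 2*81 = 162
f[15] = 3*max(12,81) = 3*81 = 243
f[16] = 2*max(14,162) = 2*162 = 324
One optimal split: 3 + 3 + 3 + 3 + 2 + 2; product 3*3*3*3*2*2 = 324.

324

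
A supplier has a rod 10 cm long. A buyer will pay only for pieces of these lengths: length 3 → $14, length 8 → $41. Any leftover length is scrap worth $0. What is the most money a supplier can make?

Build r[k] bottom-up: r[k] = max over allowed piece i of (p[i] + r[k−i]).
r[1] = 0
r[2] = 0
r[3] = 14
r[4] = 14
r[5] = 14
r[6] = 28  (first piece 3, then r[3]=14)
r[7] = 28
r[8] = 41
r[9] = 42  (first piece 3, then r[6]=28)
r[10] = 42
One optimal cutting: pieces 3 + 3 + 3 with 1 cm of scrap → $42.

42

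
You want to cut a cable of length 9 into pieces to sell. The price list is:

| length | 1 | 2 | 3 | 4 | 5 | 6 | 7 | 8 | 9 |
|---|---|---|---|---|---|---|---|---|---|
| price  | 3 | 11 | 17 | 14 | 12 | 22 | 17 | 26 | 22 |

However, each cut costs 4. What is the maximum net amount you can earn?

Let net[k] be the best obtainable value from length k. For each k, try every first piece i and keep the best of price[i] + net[k−i] minus the 4 cut fee when i<k.
net[1] = 3
net[2] = 11
net[3] = 17
net[4] = 18  (first piece 2, then net[2]=11)
net[5] = 24  (first piece 2, then net[3]=17)
net[6] = 30  (first piece 3, then net[3]=17)
net[7] = 31  (first piece 2, then net[5]=24)
net[8] = 37  (first piece 2, then net[6]=30)
net[9] = 43  (first piece 3, then net[6]=30)
One optimal plan: pieces 3 + 3 + 3 (2 cuts) → 51 − 8 = 43.

43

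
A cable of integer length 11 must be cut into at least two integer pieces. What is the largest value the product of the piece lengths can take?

54

Fill g[k] for k=2..11: at each k try every first piece i and multiply by the better of (k−i) uncut or g[k−i].
g[2] = 1*max(1,0) = 1*1 = 1
g[3] = max(1*2, 2*1) = 2
g[4] = max(1*3, 2*2, 3*1) = 4
g[5] = max(1*4, 2*3, 3*2, 4*1) = 6
g[6] = max(1*6, 2*4, 3*3, 4*2, 5*1) = 9
g[7] = max(1*9, 2*6, 3*4, 4*3, 5*2, 6*1) = 12
g[8] = max(1*12, 2*9, 3*6, …, 6*2, 7*1) = 18
g[9] = max(1*18, 2*12, 3*9, …, 7*2, 8*1) = 27
g[10] = max(1*27, 2*18, 3*12, …, 8*2, 9*1) = 36
g[11] = max(1*36, 2*27, 3*18, …, 9*2, 10*1) = 54
One optimal split: 3 + 3 + 3 + 2; product 3*3*3*2 = 54.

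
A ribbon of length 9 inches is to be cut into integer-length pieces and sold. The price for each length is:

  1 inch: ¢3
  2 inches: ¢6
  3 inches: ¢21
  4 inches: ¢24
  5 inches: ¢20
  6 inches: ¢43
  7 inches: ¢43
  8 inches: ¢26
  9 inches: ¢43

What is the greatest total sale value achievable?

Let R[k] be the best obtainable value from length k. For each k, try every first piece i and keep the best of price[i] + R[k−i].
R[1] = 3
R[2] = max(3+3, 6+0) = 6
R[3] = max(3+6, 6+3, 21+0) = 21
R[4] = max(3+21, 6+6, 21+3, 24+0) = 24
R[5] = max(3+24, 6+21, 21+6, 24+3, 20+0) = 27
R[6] = max(3+27, 6+24, 21+21, 24+6, 20+3, 43+0) = 43
R[7] = max(3+43, 6+27, 21+24, …, 43+3, 43+0) = 46
R[8] = max(3+46, 6+43, 21+27, …, 43+3, 26+0) = 49
R[9] = max(3+49, 6+46, 21+43, …, 26+3, 43+0) = 64
One optimal cutting: 6 + 3 → ¢43 + ¢21 = ¢64.

64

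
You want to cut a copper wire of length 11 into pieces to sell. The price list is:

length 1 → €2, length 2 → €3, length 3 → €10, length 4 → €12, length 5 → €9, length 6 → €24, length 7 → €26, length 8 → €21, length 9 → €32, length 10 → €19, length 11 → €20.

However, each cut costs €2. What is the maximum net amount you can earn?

36

Consider every possible first cut. net[k] is the best of p[i]+net[k−i] over all sellable i≤k, charging 2 whenever i<k.
net[1] = 2
net[2] = max(2+2-2, 3+0) = 3
net[3] = max(2+3-2, 3+2-2, 10+0) = 10
net[4] = max(2+10-2, 3+3-2, 10+2-2, 12+0) = 12
net[5] = max(2+12-2, 3+10-2, 10+3-2, 12+2-2, 9+0) = 12
net[6] = max(2+12-2, 3+12-2, 10+10-2, 12+3-2, 9+2-2, 24+0) = 24
net[7] = max(2+24-2, 3+12-2, 10+12-2, …, 24+2-2, 26+0) = 26
net[8] = max(2+26-2, 3+24-2, 10+12-2, …, 26+2-2, 21+0) = 26
net[9] = max(2+26-2, 3+26-2, 10+24-2, …, 21+2-2, 32+0) = 32
net[10] = max(2+32-2, 3+26-2, 10+26-2, …, 32+2-2, 19+0) = 34
net[11] = max(2+34-2, 3+32-2, 10+26-2, …, 19+2-2, 20+0) = 36
One optimal plan: pieces 7 + 4 (1 cut) → €38 − €2 = €36.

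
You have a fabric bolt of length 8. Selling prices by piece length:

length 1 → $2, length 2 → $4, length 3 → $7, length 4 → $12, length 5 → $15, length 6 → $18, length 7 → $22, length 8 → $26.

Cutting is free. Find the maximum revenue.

Build v[k] bottom-up: v[k] = max over allowed piece i of (p[i] + v[k−i]).
v[1] = 2
v[2] = 4  (first piece 1, then v[1]=2)
v[3] = 7
v[4] = 12
v[5] = 15
v[6] = 18
v[7] = 22
v[8] = 26
Best is to sell the whole 8-yard piece uncut for $26.

26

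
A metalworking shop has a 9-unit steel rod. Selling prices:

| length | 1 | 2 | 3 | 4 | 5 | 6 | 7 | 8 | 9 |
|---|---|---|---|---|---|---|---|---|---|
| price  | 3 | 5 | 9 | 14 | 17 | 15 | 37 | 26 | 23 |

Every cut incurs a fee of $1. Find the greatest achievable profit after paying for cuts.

Consider every possible first cut. v[k] is the best of p[i]+v[k−i] over all sellable i≤k, charging 1 whenever i<k.
v[1] = 3
v[2] = 5  (first piece 1, then v[1]=3)
v[3] = 9
v[4] = 14
v[5] = 17
v[6] = 19  (first piece 1, then v[5]=17)
v[7] = 37
v[8] = 39  (first piece 1, then v[7]=37)
v[9] = 41  (first piece 1, then v[8]=39)
One optimal plan: pieces 7 + 1 + 1 (2 cuts) → $43 − $2 = $41.

41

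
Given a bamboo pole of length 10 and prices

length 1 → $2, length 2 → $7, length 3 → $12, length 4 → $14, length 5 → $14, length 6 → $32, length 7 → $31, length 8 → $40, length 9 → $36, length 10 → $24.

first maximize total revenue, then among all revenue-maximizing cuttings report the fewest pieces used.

2

Let r[k] be the best obtainable value from length k. For each k, try every first piece i and keep the best of price[i] + r[k−i].
r[1] = 2
r[2] = 7
r[3] = 12
r[4] = 14  (first piece 1, then r[3]=12)
r[5] = 19  (first piece 2, then r[3]=12)
r[6] = 32
r[7] = 34  (first piece 1, then r[6]=32)
r[8] = 40
r[9] = 44  (first piece 3, then r[6]=32)
r[10] = 47  (first piece 2, then r[8]=40)
Maximum revenue is $47.
Now minimize piece count subject to staying optimal: for each k, pieces[k] = 1 + min over i with p[i]+r[k−i]=r[k] of pieces[k−i].
pieces[7] = 2
pieces[8] = 1
pieces[9] = 2
pieces[10] = 2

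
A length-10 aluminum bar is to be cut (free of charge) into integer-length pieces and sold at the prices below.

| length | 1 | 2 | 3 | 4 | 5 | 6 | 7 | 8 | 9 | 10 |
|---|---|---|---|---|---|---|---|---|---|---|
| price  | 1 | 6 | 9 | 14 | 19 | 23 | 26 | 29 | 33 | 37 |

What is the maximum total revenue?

38

Consider every possible first cut. best[k] is the best of p[i]+best[k−i] over all sellable i≤k.
best[1] = 1
best[2] = max(1+1, 6+0) = 6
best[3] = max(1+6, 6+1, 9+0) = 9
best[4] = max(1+9, 6+6, 9+1, 14+0) = 14
best[5] = max(1+14, 6+9, 9+6, 14+1, 19+0) = 19
best[6] = max(1+19, 6+14, 9+9, 14+6, 19+1, 23+0) = 23
best[7] = max(1+23, 6+19, 9+14, …, 23+1, 26+0) = 26
best[8] = max(1+26, 6+23, 9+19, …, 26+1, 29+0) = 29
best[9] = max(1+29, 6+26, 9+23, …, 29+1, 33+0) = 33
best[10] = max(1+33, 6+29, 9+26, …, 33+1, 37+0) = 38
One optimal cutting: 5 + 5 → $19 + $19 = $38.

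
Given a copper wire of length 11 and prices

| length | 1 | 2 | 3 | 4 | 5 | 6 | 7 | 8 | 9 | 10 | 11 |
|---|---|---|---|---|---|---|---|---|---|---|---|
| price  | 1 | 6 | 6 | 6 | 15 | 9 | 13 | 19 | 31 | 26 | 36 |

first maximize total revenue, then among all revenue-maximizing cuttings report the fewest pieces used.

2

Let r[k] be the best obtainable value from length k. For each k, try every first piece i and keep the best of price[i] + r[k−i].
r[1] = 1
r[2] = 6
r[3] = 7  (first piece 1, then r[2]=6)
r[4] = 12  (first piece 2, then r[2]=6)
r[5] = 15
r[6] = 18  (first piece 2, then r[4]=12)
r[7] = 21  (first piece 2, then r[5]=15)
r[8] = 24  (first piece 2, then r[6]=18)
r[9] = 31
r[10] = 32  (first piece 1, then r[9]=31)
r[11] = 37  (first piece 2, then r[9]=31)
Maximum revenue is €37.
Now minimize piece count subject to staying optimal: for each k, pieces[k] = 1 + min over i with p[i]+r[k−i]=r[k] of pieces[k−i].
pieces[8] = 4
pieces[9] = 1
pieces[10] = 2
pieces[11] = 2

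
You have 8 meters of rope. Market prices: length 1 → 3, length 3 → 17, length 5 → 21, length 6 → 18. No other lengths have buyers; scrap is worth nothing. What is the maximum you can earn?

Consider every possible first cut. best[k] is the best of p[i]+best[k−i] over all sellable i≤k.
best[1] = 3
best[2] = 6  (first piece 1, then best[1]=3)
best[3] = 17
best[4] = 20  (first piece 1, then best[3]=17)
best[5] = 23  (first piece 1, then best[4]=20)
best[6] = 34  (first piece 3, then best[3]=17)
best[7] = 37  (first piece 1, then best[6]=34)
best[8] = 40  (first piece 1, then best[7]=37)
One optimal cutting: 3 + 3 + 1 + 1 → 40.

40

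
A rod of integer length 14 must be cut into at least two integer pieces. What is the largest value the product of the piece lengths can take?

162

Let f[k] be the best product for length k (with at least one cut). For each first piece i, the rest contributes max(k−i, f[k−i]).
Small cases: f[2]=1, f[3]=2, f[4]=4, f[5]=6, f[6]=9, f[7]=12, f[8]=18.
f[9] = max(1×18, 2×12, 3×9, …, 7×2, 8×1) = 27
f[10] = max(1×27, 2×18, 3×12, …, 8×2, 9×1) = 36
f[11] = max(1×36, 2×27, 3×18, …, 9×2, 10×1) = 54
f[12] = max(1×54, 2×36, 3×27, …, 10×2, 11×1) = 81
f[13] = max(1×81, 2×54, 3×36, …, 11×2, 12×1) = 108
f[14] = max(1×108, 2×81, 3×54, …, 12×2, 13×1) = 162
One optimal split: 3 + 3 + 3 + 3 + 2; product 3×3×3×3×2 = 162.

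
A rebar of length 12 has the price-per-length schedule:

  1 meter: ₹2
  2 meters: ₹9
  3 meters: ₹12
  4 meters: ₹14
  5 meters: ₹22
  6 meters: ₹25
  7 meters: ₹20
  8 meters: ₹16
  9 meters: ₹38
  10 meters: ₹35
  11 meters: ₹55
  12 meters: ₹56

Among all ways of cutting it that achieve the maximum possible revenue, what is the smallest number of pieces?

2

Let r[k] be the best obtainable value from length k. For each k, try every first piece i and keep the best of price[i] + r[k−i].
r[1] = 2
r[2] = max(2+2, 9+0) = 9
r[3] = max(2+9, 9+2, 12+0) = 12
r[4] = max(2+12, 9+9, 12+2, 14+0) = 18
r[5] = max(2+18, 9+12, 12+9, 14+2, 22+0) = 22
r[6] = max(2+22, 9+18, 12+12, 14+9, 22+2, 25+0) = 27
r[7] = max(2+27, 9+22, 12+18, …, 25+2, 20+0) = 31
r[8] = max(2+31, 9+27, 12+22, …, 20+2, 16+0) = 36
r[9] = max(2+36, 9+31, 12+27, …, 16+2, 38+0) = 40
r[10] = max(2+40, 9+36, 12+31, …, 38+2, 35+0) = 45
r[11] = max(2+45, 9+40, 12+36, …, 35+2, 55+0) = 55
r[12] = max(2+55, 9+45, 12+40, …, 55+2, 56+0) = 57
Maximum revenue is ₹57.
Now minimize piece count subject to staying optimal: for each k, pieces[k] = 1 + min over i with p[i]+r[k−i]=r[k] of pieces[k−i].
pieces[9] = 3
pieces[10] = 5
pieces[11] = 1
pieces[12] = 2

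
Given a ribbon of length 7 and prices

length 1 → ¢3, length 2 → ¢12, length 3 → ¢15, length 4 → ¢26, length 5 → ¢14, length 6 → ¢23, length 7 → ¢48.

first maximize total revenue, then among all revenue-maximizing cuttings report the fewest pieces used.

Consider every possible first cut. r[k] is the best of p[i]+r[k−i] over all sellable i≤k.
r[1] = 3
r[2] = max(3+3, 12+0) = 12
r[3] = max(3+12, 12+3, 15+0) = 15
r[4] = max(3+15, 12+12, 15+3, 26+0) = 26
r[5] = max(3+26, 12+15, 15+12, 26+3, 14+0) = 29
r[6] = max(3+29, 12+26, 15+15, 26+12, 14+3, 23+0) = 38
r[7] = max(3+38, 12+29, 15+26, …, 23+3, 48+0) = 48
Maximum revenue is ¢48.
Now minimize piece count subject to staying optimal: for each k, pieces[k] = 1 + min over i with p[i]+r[k−i]=r[k] of pieces[k−i].
pieces[4] = 1
pieces[5] = 2
pieces[6] = 2
pieces[7] = 1

1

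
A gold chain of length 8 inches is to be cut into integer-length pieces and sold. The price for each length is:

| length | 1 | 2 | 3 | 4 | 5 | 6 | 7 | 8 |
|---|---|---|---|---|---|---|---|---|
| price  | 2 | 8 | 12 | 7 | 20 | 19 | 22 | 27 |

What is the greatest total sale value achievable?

32

Build v[k] bottom-up: v[k] = max over allowed piece i of (p[i] + v[k−i]).
v[1] = 2
v[2] = 8
v[3] = 12
v[4] = 16  (first piece 2, then v[2]=8)
v[5] = 20  (first piece 2, then v[3]=12)
v[6] = 24  (first piece 2, then v[4]=16)
v[7] = 28  (first piece 2, then v[5]=20)
v[8] = 32  (first piece 2, then v[6]=24)
One optimal cutting: 2 + 2 + 2 + 2 → $8 + $8 + $8 + $8 = $32.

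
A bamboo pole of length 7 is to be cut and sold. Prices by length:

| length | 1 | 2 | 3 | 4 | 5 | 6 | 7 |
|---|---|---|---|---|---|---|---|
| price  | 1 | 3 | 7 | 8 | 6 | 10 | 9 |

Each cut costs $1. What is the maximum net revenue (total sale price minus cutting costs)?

14

Consider every possible first cut. v[k] is the best of p[i]+v[k−i] over all sellable i≤k, charging 1 whenever i<k.
v[1] = 1
v[2] = 3
v[3] = 7
v[4] = 8
v[5] = 9  (first piece 2, then v[3]=7)
v[6] = 13  (first piece 3, then v[3]=7)
v[7] = 14  (first piece 3, then v[4]=8)
One optimal plan: pieces 4 + 3 (1 cut) → $15 − $1 = $14.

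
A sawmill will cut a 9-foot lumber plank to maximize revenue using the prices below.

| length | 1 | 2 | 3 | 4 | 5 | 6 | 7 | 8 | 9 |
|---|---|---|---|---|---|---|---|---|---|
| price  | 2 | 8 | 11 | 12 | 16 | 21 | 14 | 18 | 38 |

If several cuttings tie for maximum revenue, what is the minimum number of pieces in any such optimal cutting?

Build r[k] bottom-up: r[k] = max over allowed piece i of (p[i] + r[k−i]).
r[1] = 2
r[2] = max(2+2, 8+0) = 8
r[3] = max(2+8, 8+2, 11+0) = 11
r[4] = max(2+11, 8+8, 11+2, 12+0) = 16
r[5] = max(2+16, 8+11, 11+8, 12+2, 16+0) = 19
r[6] = max(2+19, 8+16, 11+11, 12+8, 16+2, 21+0) = 24
r[7] = max(2+24, 8+19, 11+16, …, 21+2, 14+0) = 27
r[8] = max(2+27, 8+24, 11+19, …, 14+2, 18+0) = 32
r[9] = max(2+32, 8+27, 11+24, …, 18+2, 38+0) = 38
Maximum revenue is $38.
Now minimize piece count subject to staying optimal: for each k, pieces[k] = 1 + min over i with p[i]+r[k−i]=r[k] of pieces[k−i].
pieces[6] = 3
pieces[7] = 3
pieces[8] = 4
pieces[9] = 1

1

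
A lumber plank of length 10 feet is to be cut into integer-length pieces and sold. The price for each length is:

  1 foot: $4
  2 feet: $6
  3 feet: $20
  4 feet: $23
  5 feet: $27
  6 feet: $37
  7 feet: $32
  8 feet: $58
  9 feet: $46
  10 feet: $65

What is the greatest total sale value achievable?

Build best[k] bottom-up: best[k] = max over allowed piece i of (p[i] + best[k−i]).
best[1] = 4
best[2] = max(4+4, 6+0) = 8
best[3] = max(4+8, 6+4, 20+0) = 20
best[4] = max(4+20, 6+8, 20+4, 23+0) = 24
best[5] = max(4+24, 6+20, 20+8, 23+4, 27+0) = 28
best[6] = max(4+28, 6+24, 20+20, 23+8, 27+4, 37+0) = 40
best[7] = max(4+40, 6+28, 20+24, …, 37+4, 32+0) = 44
best[8] = max(4+44, 6+40, 20+28, …, 32+4, 58+0) = 58
best[9] = max(4+58, 6+44, 20+40, …, 58+4, 46+0) = 62
best[10] = max(4+62, 6+58, 20+44, …, 46+4, 65+0) = 66
One optimal cutting: 8 + 1 + 1 → $58 + $4 + $4 = $66.

66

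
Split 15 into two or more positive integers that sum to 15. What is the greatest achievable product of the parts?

Fill m[k] for k=2..15: at each k try every first piece i and multiply by the better of (k−i) uncut or m[k−i].
m[2] = 1·max(1,0) = 1·1 = 1
m[3] = 1·max(2,1) = 1·2 = 2
m[4] = 2·max(2,1) = 2·2 = 4
m[5] = 2·max(3,2) = 2·3 = 6
m[6] = 3·max(3,2) = 3·3 = 9
m[7] = 2·max(5,6) = 2·6 = 12
m[8] = 2·max(6,9) = 2·9 = 18
m[9] = 3·max(6,9) = 3·9 = 27
m[10] = 2·max(8,18) = 2·18 = 36
m[11] = 2·max(9,27) = 2·27 = 54
m[12] = 3·max(9,27) = 3·27 = 81
m[13] = 2·max(11,54) = 2·54 = 108
m[14] = 2·max(12,81) = 2·81 = 162
m[15] = 3·max(12,81) = 3·81 = 243
One optimal split: 3 + 3 + 3 + 3 + 3; product 3·3·3·3·3 = 243.

243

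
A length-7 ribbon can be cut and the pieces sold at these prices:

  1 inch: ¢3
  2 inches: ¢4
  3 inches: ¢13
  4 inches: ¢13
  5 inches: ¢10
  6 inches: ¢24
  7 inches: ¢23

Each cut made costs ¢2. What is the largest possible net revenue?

Consider every possible first cut. net[k] is the best of p[i]+net[k−i] over all sellable i≤k, charging 2 whenever i<k.
net[1] = 3
net[2] = 4  (first piece 1, then net[1]=3)
net[3] = 13
net[4] = 14  (first piece 1, then net[3]=13)
net[5] = 15  (first piece 1, then net[4]=14)
net[6] = 24  (first piece 3, then net[3]=13)
net[7] = 25  (first piece 1, then net[6]=24)
One optimal plan: pieces 3 + 3 + 1 (2 cuts) → ¢29 − ¢4 = ¢25.

25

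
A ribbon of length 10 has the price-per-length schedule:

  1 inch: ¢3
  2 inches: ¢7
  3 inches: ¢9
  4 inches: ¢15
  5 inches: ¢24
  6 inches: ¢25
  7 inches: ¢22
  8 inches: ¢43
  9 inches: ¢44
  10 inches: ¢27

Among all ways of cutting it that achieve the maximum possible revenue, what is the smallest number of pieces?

Consider every possible first cut. r[k] is the best of p[i]+r[k−i] over all sellable i≤k.
r[1] = 3
r[2] = 7
r[3] = 10  (first piece 1, then r[2]=7)
r[4] = 15
r[5] = 24
r[6] = 27  (first piece 1, then r[5]=24)
r[7] = 31  (first piece 2, then r[5]=24)
r[8] = 43
r[9] = 46  (first piece 1, then r[8]=43)
r[10] = 50  (first piece 2, then r[8]=43)
Maximum revenue is ¢50.
Now minimize piece count subject to staying optimal: for each k, pieces[k] = 1 + min over i with p[i]+r[k−i]=r[k] of pieces[k−i].
pieces[7] = 2
pieces[8] = 1
pieces[9] = 2
pieces[10] = 2

2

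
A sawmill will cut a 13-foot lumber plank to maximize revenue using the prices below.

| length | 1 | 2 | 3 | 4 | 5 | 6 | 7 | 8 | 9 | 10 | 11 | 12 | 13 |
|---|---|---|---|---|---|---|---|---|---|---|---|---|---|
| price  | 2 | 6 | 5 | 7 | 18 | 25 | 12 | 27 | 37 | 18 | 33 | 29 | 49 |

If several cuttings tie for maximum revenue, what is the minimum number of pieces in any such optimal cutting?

3

Consider every possible first cut. r[k] is the best of p[i]+r[k−i] over all sellable i≤k.
r[1] = 2
r[2] = max(2+2, 6+0) = 6
r[3] = max(2+6, 6+2, 5+0) = 8
r[4] = max(2+8, 6+6, 5+2, 7+0) = 12
r[5] = max(2+12, 6+8, 5+6, 7+2, 18+0) = 18
r[6] = max(2+18, 6+12, 5+8, 7+6, 18+2, 25+0) = 25
r[7] = max(2+25, 6+18, 5+12, …, 25+2, 12+0) = 27
r[8] = max(2+27, 6+25, 5+18, …, 12+2, 27+0) = 31
r[9] = max(2+31, 6+27, 5+25, …, 27+2, 37+0) = 37
r[10] = max(2+37, 6+31, 5+27, …, 37+2, 18+0) = 39
r[11] = max(2+39, 6+37, 5+31, …, 18+2, 33+0) = 43
r[12] = max(2+43, 6+39, 5+37, …, 33+2, 29+0) = 50
r[13] = max(2+50, 6+43, 5+39, …, 29+2, 49+0) = 52
Maximum revenue is $52.
Now minimize piece count subject to staying optimal: for each k, pieces[k] = 1 + min over i with p[i]+r[k−i]=r[k] of pieces[k−i].
pieces[10] = 2
pieces[11] = 2
pieces[12] = 2
pieces[13] = 3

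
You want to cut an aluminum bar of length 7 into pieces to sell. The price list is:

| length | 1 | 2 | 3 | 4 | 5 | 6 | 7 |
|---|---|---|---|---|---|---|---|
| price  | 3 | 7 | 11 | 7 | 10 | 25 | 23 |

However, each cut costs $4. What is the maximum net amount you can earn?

24

Consider every possible first cut. r[k] is the best of p[i]+r[k−i] over all sellable i≤k, charging 4 whenever i<k.
r[1] = 3
r[2] = 7
r[3] = 11
r[4] = 10  (first piece 1, then r[3]=11)
r[5] = 14  (first piece 2, then r[3]=11)
r[6] = 25
r[7] = 24  (first piece 1, then r[6]=25)
One optimal plan: pieces 6 + 1 (1 cut) → $28 − $4 = $24.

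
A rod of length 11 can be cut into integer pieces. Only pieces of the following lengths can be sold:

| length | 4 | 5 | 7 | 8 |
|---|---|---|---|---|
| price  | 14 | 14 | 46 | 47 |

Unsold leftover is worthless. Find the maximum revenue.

60

Let f[k] be the best obtainable value from length k. For each k, try every first piece i and keep the best of price[i] + f[k−i].
f[1] = 0
f[2] = 0
f[3] = 0
f[4] = 14
f[5] = max(14+0, 14+0) = 14
f[6] = max(14+0, 14+0) = 14
f[7] = max(14+0, 14+0, 46+0) = 46
f[8] = max(14+14, 14+0, 46+0, 47+0) = 47
f[9] = max(14+14, 14+14, 46+0, 47+0) = 47
f[10] = max(14+14, 14+14, 46+0, 47+0) = 47
f[11] = max(14+46, 14+14, 46+14, 47+0) = 60
One optimal cutting: 7 + 4 → $60.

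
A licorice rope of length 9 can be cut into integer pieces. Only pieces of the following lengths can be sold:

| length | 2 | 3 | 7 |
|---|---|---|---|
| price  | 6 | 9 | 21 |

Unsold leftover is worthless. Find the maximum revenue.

27

Let best[k] be the best obtainable value from length k. For each k, try every first piece i and keep the best of price[i] + best[k−i].
best[1] = 0
best[2] = 6
best[3] = max(6+0, 9+0) = 9
best[4] = max(6+6, 9+0) = 12
best[5] = max(6+9, 9+6) = 15
best[6] = max(6+12, 9+9) = 18
best[7] = max(6+15, 9+12, 21+0) = 21
best[8] = max(6+18, 9+15, 21+0) = 24
best[9] = max(6+21, 9+18, 21+6) = 27
One optimal cutting: 3 + 2 + 2 + 2 → ¢27.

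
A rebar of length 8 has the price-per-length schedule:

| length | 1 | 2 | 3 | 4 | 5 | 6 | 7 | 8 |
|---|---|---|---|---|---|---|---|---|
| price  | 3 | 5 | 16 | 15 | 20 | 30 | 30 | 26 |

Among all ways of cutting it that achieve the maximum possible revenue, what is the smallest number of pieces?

4

Let r[k] be the best obtainable value from length k. For each k, try every first piece i and keep the best of price[i] + r[k−i].
r[1] = 3
r[2] = 6  (first piece 1, then r[1]=3)
r[3] = 16
r[4] = 19  (first piece 1, then r[3]=16)
r[5] = 22  (first piece 1, then r[4]=19)
r[6] = 32  (first piece 3, then r[3]=16)
r[7] = 35  (first piece 1, then r[6]=32)
r[8] = 38  (first piece 1, then r[7]=35)
Maximum revenue is ₹38.
Now minimize piece count subject to staying optimal: for each k, pieces[k] = 1 + min over i with p[i]+r[k−i]=r[k] of pieces[k−i].
pieces[5] = 3
pieces[6] = 2
pieces[7] = 3
pieces[8] = 4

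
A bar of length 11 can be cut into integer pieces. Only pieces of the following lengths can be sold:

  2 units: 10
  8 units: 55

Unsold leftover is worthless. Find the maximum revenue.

65

Consider every possible first cut. r[k] is the best of p[i]+r[k−i] over all sellable i≤k.
r[1] = 0
r[2] = 10
r[3] = 10
r[4] = 20  (first piece 2, then r[2]=10)
r[5] = 20
r[6] = 30  (first piece 2, then r[4]=20)
r[7] = 30
r[8] = 55
r[9] = 55
r[10] = 65  (first piece 2, then r[8]=55)
r[11] = 65
One optimal cutting: pieces 8 + 2 with 1 unit of scrap → 65.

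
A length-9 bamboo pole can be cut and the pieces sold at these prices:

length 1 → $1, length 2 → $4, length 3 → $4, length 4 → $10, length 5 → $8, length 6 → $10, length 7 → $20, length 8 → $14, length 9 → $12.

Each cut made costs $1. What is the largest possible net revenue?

23

Consider every possible first cut. r[k] is the best of p[i]+r[k−i] over all sellable i≤k, charging 1 whenever i<k.
r[1] = 1
r[2] = max(1+1-1, 4+0) = 4
r[3] = max(1+4-1, 4+1-1, 4+0) = 4
r[4] = max(1+4-1, 4+4-1, 4+1-1, 10+0) = 10
r[5] = max(1+10-1, 4+4-1, 4+4-1, 10+1-1, 8+0) = 10
r[6] = max(1+10-1, 4+10-1, 4+4-1, 10+4-1, 8+1-1, 10+0) = 13
r[7] = max(1+13-1, 4+10-1, 4+10-1, …, 10+1-1, 20+0) = 20
r[8] = max(1+20-1, 4+13-1, 4+10-1, …, 20+1-1, 14+0) = 20
r[9] = max(1+20-1, 4+20-1, 4+13-1, …, 14+1-1, 12+0) = 23
One optimal plan: pieces 7 + 2 (1 cut) → $24 − $1 = $23.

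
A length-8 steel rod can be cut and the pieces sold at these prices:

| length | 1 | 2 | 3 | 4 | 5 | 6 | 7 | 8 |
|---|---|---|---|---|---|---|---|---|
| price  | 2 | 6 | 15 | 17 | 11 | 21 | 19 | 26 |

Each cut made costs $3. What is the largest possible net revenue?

Build r[k] bottom-up: r[k] = max over allowed piece i of (p[i] + r[k−i]) − 3 per cut.
r[1] = 2
r[2] = 6
r[3] = 15
r[4] = 17
r[5] = 18  (first piece 2, then r[3]=15)
r[6] = 27  (first piece 3, then r[3]=15)
r[7] = 29  (first piece 3, then r[4]=17)
r[8] = 31  (first piece 4, then r[4]=17)
One optimal plan: pieces 4 + 4 (1 cut) → $34 − $3 = $31.

31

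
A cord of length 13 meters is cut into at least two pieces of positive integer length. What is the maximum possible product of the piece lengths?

Fill P[k] for k=2..13: at each k try every first piece i and multiply by the better of (k−i) uncut or P[k−i].
Small cases: P[2]=1, P[3]=2, P[4]=4, P[5]=6, P[6]=9, P[7]=12, P[8]=18.
P[9] = 3×max(6,9) = 3×9 = 27
P[10] = 2×max(8,18) = 2×18 = 36
P[11] = 2×max(9,27) = 2×27 = 54
P[12] = 3×max(9,27) = 3×27 = 81
P[13] = 2×max(11,54) = 2×54 = 108
One optimal split: 3 + 3 + 3 + 2 + 2; product 3×3×3×2×2 = 108.

108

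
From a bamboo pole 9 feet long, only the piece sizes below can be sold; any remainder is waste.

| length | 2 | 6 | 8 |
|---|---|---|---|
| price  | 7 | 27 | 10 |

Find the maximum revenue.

34

Build f[k] bottom-up: f[k] = max over allowed piece i of (p[i] + f[k−i]).
f[1] = 0
f[2] = 7
f[3] = 7
f[4] = 14  (first piece 2, then f[2]=7)
f[5] = 14
f[6] = 27
f[7] = 27
f[8] = 34  (first piece 2, then f[6]=27)
f[9] = 34
One optimal cutting: pieces 6 + 2 with 1 foot of scrap → $34.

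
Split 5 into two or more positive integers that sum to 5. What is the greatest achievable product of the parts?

6

Let prod[k] be the best product for length k (with at least one cut). For each first piece i, the rest contributes max(k−i, prod[k−i]).
prod[2] = 1×max(1,0) = 1×1 = 1
prod[3] = 1×max(2,1) = 1×2 = 2
prod[4] = 2×max(2,1) = 2×2 = 4
prod[5] = 2×max(3,2) = 2×3 = 6
One optimal split: 3 + 2; product 3×2 = 6.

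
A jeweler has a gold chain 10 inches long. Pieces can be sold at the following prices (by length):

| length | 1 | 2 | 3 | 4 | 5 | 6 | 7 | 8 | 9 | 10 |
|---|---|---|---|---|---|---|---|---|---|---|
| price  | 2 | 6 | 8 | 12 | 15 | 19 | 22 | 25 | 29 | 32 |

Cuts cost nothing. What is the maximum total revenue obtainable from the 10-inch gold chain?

Consider every possible first cut. r[k] is the best of p[i]+r[k−i] over all sellable i≤k.
r[1] = 2
r[2] = 6
r[3] = 8  (first piece 1, then r[2]=6)
r[4] = 12  (first piece 2, then r[2]=6)
r[5] = 15
r[6] = 19
r[7] = 22
r[8] = 25  (first piece 2, then r[6]=19)
r[9] = 29
r[10] = 32
Best is to sell the whole 10-inch piece uncut for $32.

32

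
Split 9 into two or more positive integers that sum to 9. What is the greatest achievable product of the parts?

Fill g[k] for k=2..9: at each k try every first piece i and multiply by the better of (k−i) uncut or g[k−i].
g[2] = 1×max(1,0) = 1×1 = 1
g[3] = 1×max(2,1) = 1×2 = 2
g[4] = 2×max(2,1) = 2×2 = 4
g[5] = 2×max(3,2) = 2×3 = 6
g[6] = 3×max(3,2) = 3×3 = 9
g[7] = 2×max(5,6) = 2×6 = 12
g[8] = 2×max(6,9) = 2×9 = 18
g[9] = 3×max(6,9) = 3×9 = 27
One optimal split: 3 + 3 + 3; product 3×3×3 = 27.

27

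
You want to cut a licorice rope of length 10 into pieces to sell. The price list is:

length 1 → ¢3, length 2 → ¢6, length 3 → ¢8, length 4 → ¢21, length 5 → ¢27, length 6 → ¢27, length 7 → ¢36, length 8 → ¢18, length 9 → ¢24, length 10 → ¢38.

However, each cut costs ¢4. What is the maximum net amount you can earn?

50

Build r[k] bottom-up: r[k] = max over allowed piece i of (p[i] + r[k−i]) − 4 per cut.
r[1] = 3
r[2] = max(3+3-4, 6+0) = 6
r[3] = max(3+6-4, 6+3-4, 8+0) = 8
r[4] = max(3+8-4, 6+6-4, 8+3-4, 21+0) = 21
r[5] = max(3+21-4, 6+8-4, 8+6-4, 21+3-4, 27+0) = 27
r[6] = max(3+27-4, 6+21-4, 8+8-4, 21+6-4, 27+3-4, 27+0) = 27
r[7] = max(3+27-4, 6+27-4, 8+21-4, …, 27+3-4, 36+0) = 36
r[8] = max(3+36-4, 6+27-4, 8+27-4, …, 36+3-4, 18+0) = 38
r[9] = max(3+38-4, 6+36-4, 8+27-4, …, 18+3-4, 24+0) = 44
r[10] = max(3+44-4, 6+38-4, 8+36-4, …, 24+3-4, 38+0) = 50
One optimal plan: pieces 5 + 5 (1 cut) → ¢54 − ¢4 = ¢50.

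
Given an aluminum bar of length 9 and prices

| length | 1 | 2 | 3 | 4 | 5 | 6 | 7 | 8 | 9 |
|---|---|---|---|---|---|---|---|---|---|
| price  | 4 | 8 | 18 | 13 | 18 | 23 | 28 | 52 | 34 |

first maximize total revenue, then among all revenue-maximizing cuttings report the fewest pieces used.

2

Build r[k] bottom-up: r[k] = max over allowed piece i of (p[i] + r[k−i]).
r[1] = 4
r[2] = 8  (first piece 1, then r[1]=4)
r[3] = 18
r[4] = 22  (first piece 1, then r[3]=18)
r[5] = 26  (first piece 1, then r[4]=22)
r[6] = 36  (first piece 3, then r[3]=18)
r[7] = 40  (first piece 1, then r[6]=36)
r[8] = 52
r[9] = 56  (first piece 1, then r[8]=52)
Maximum revenue is $56.
Now minimize piece count subject to staying optimal: for each k, pieces[k] = 1 + min over i with p[i]+r[k−i]=r[k] of pieces[k−i].
pieces[6] = 2
pieces[7] = 3
pieces[8] = 1
pieces[9] = 2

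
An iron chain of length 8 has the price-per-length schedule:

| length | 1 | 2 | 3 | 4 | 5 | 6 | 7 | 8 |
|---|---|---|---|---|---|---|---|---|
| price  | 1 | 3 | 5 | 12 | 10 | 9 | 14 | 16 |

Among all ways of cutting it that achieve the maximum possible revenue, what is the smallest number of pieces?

2

Build r[k] bottom-up: r[k] = max over allowed piece i of (p[i] + r[k−i]).
r[1] = 1
r[2] = 3
r[3] = 5
r[4] = 12
r[5] = 13  (first piece 1, then r[4]=12)
r[6] = 15  (first piece 2, then r[4]=12)
r[7] = 17  (first piece 3, then r[4]=12)
r[8] = 24  (first piece 4, then r[4]=12)
Maximum revenue is $24.
Now minimize piece count subject to staying optimal: for each k, pieces[k] = 1 + min over i with p[i]+r[k−i]=r[k] of pieces[k−i].
pieces[5] = 2
pieces[6] = 2
pieces[7] = 2
pieces[8] = 2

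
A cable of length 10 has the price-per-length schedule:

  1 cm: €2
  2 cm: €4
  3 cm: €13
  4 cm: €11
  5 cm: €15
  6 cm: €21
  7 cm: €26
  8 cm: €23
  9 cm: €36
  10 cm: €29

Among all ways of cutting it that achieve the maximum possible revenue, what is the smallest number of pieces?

Consider every possible first cut. r[k] is the best of p[i]+r[k−i] over all sellable i≤k.
r[1] = 2
r[2] = max(2+2, 4+0) = 4
r[3] = max(2+4, 4+2, 13+0) = 13
r[4] = max(2+13, 4+4, 13+2, 11+0) = 15
r[5] = max(2+15, 4+13, 13+4, 11+2, 15+0) = 17
r[6] = max(2+17, 4+15, 13+13, 11+4, 15+2, 21+0) = 26
r[7] = max(2+26, 4+17, 13+15, …, 21+2, 26+0) = 28
r[8] = max(2+28, 4+26, 13+17, …, 26+2, 23+0) = 30
r[9] = max(2+30, 4+28, 13+26, …, 23+2, 36+0) = 39
r[10] = max(2+39, 4+30, 13+28, …, 36+2, 29+0) = 41
Maximum revenue is €41.
Now minimize piece count subject to staying optimal: for each k, pieces[k] = 1 + min over i with p[i]+r[k−i]=r[k] of pieces[k−i].
pieces[7] = 3
pieces[8] = 3
pieces[9] = 3
pieces[10] = 4

4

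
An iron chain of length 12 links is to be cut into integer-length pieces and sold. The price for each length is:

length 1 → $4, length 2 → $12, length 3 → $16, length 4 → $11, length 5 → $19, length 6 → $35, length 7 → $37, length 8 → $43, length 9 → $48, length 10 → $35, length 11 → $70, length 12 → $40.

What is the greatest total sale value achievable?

74

Let v[k] be the best obtainable value from length k. For each k, try every first piece i and keep the best of price[i] + v[k−i].
v[1] = 4
v[2] = max(4+4, 12+0) = 12
v[3] = max(4+12, 12+4, 16+0) = 16
v[4] = max(4+16, 12+12, 16+4, 11+0) = 24
v[5] = max(4+24, 12+16, 16+12, 11+4, 19+0) = 28
v[6] = max(4+28, 12+24, 16+16, 11+12, 19+4, 35+0) = 36
v[7] = max(4+36, 12+28, 16+24, …, 35+4, 37+0) = 40
v[8] = max(4+40, 12+36, 16+28, …, 37+4, 43+0) = 48
v[9] = max(4+48, 12+40, 16+36, …, 43+4, 48+0) = 52
v[10] = max(4+52, 12+48, 16+40, …, 48+4, 35+0) = 60
v[11] = max(4+60, 12+52, 16+48, …, 35+4, 70+0) = 70
v[12] = max(4+70, 12+60, 16+52, …, 70+4, 40+0) = 74
One optimal cutting: 11 + 1 → $70 + $4 = $74.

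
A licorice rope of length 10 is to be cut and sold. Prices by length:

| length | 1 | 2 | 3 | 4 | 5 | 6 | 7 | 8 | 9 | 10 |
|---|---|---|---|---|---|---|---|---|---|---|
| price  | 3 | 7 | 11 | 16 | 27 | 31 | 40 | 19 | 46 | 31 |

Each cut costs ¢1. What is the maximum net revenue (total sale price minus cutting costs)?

Let net[k] be the best obtainable value from length k. For each k, try every first piece i and keep the best of price[i] + net[k−i] minus the 1 cut fee when i<k.
net[1] = 3
net[2] = 7
net[3] = 11
net[4] = 16
net[5] = 27
net[6] = 31
net[7] = 40
net[8] = 42  (first piece 1, then net[7]=40)
net[9] = 46  (first piece 2, then net[7]=40)
net[10] = 53  (first piece 5, then net[5]=27)
One optimal plan: pieces 5 + 5 (1 cut) → ¢54 − ¢1 = ¢53.

53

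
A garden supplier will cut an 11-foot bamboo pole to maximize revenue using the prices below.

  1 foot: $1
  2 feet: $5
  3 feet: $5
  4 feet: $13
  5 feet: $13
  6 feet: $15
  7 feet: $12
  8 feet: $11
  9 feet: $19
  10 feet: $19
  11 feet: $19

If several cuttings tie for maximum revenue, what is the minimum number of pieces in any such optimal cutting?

4

Consider every possible first cut. r[k] is the best of p[i]+r[k−i] over all sellable i≤k.
r[1] = 1
r[2] = max(1+1, 5+0) = 5
r[3] = max(1+5, 5+1, 5+0) = 6
r[4] = max(1+6, 5+5, 5+1, 13+0) = 13
r[5] = max(1+13, 5+6, 5+5, 13+1, 13+0) = 14
r[6] = max(1+14, 5+13, 5+6, 13+5, 13+1, 15+0) = 18
r[7] = max(1+18, 5+14, 5+13, …, 15+1, 12+0) = 19
r[8] = max(1+19, 5+18, 5+14, …, 12+1, 11+0) = 26
r[9] = max(1+26, 5+19, 5+18, …, 11+1, 19+0) = 27
r[10] = max(1+27, 5+26, 5+19, …, 19+1, 19+0) = 31
r[11] = max(1+31, 5+27, 5+26, …, 19+1, 19+0) = 32
Maximum revenue is $32.
Now minimize piece count subject to staying optimal: for each k, pieces[k] = 1 + min over i with p[i]+r[k−i]=r[k] of pieces[k−i].
pieces[8] = 2
pieces[9] = 3
pieces[10] = 3
pieces[11] = 4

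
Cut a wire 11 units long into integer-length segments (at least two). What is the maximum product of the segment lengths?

54

Let g[k] be the best product for length k (with at least one cut). For each first piece i, the rest contributes max(k−i, g[k−i]).
Small cases: g[2]=1, g[3]=2, g[4]=4, g[5]=6, g[6]=9.
g[7] = max(1×9, 2×6, 3×4, 4×3, 5×2, 6×1) = 12
g[8] = max(1×12, 2×9, 3×6, …, 6×2, 7×1) = 18
g[9] = max(1×18, 2×12, 3×9, …, 7×2, 8×1) = 27
g[10] = max(1×27, 2×18, 3×12, …, 8×2, 9×1) = 36
g[11] = max(1×36, 2×27, 3×18, …, 9×2, 10×1) = 54
One optimal split: 3 + 3 + 3 + 2; product 3×3×3×2 = 54.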